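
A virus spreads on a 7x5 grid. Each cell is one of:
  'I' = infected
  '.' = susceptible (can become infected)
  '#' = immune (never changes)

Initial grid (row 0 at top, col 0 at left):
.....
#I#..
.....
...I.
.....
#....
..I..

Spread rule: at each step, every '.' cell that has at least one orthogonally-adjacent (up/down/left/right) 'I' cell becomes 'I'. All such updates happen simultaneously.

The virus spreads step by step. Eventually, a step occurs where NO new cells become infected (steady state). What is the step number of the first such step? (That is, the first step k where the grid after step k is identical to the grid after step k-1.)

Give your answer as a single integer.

Answer: 5

Derivation:
Step 0 (initial): 3 infected
Step 1: +9 new -> 12 infected
Step 2: +13 new -> 25 infected
Step 3: +5 new -> 30 infected
Step 4: +2 new -> 32 infected
Step 5: +0 new -> 32 infected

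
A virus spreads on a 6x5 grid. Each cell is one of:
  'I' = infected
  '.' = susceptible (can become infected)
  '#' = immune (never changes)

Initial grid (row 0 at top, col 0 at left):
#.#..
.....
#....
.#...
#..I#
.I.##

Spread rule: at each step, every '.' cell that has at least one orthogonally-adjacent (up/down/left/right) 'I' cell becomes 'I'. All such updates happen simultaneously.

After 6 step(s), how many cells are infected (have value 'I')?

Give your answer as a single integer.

Step 0 (initial): 2 infected
Step 1: +5 new -> 7 infected
Step 2: +3 new -> 10 infected
Step 3: +3 new -> 13 infected
Step 4: +4 new -> 17 infected
Step 5: +2 new -> 19 infected
Step 6: +2 new -> 21 infected

Answer: 21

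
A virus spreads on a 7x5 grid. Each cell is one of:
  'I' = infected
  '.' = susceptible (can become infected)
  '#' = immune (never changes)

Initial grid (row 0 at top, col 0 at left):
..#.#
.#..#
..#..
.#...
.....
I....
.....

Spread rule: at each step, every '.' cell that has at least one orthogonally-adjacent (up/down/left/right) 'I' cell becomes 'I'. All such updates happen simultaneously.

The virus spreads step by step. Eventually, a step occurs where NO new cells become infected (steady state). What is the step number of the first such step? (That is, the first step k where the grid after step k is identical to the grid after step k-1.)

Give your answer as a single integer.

Answer: 9

Derivation:
Step 0 (initial): 1 infected
Step 1: +3 new -> 4 infected
Step 2: +4 new -> 8 infected
Step 3: +4 new -> 12 infected
Step 4: +6 new -> 18 infected
Step 5: +4 new -> 22 infected
Step 6: +3 new -> 25 infected
Step 7: +2 new -> 27 infected
Step 8: +2 new -> 29 infected
Step 9: +0 new -> 29 infected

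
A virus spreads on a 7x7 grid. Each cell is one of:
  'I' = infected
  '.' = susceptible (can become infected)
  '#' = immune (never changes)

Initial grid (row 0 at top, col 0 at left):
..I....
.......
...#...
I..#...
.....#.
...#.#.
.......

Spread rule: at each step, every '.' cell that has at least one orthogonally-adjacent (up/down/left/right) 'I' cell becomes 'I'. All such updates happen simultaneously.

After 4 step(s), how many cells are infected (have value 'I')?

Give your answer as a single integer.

Answer: 29

Derivation:
Step 0 (initial): 2 infected
Step 1: +6 new -> 8 infected
Step 2: +10 new -> 18 infected
Step 3: +5 new -> 23 infected
Step 4: +6 new -> 29 infected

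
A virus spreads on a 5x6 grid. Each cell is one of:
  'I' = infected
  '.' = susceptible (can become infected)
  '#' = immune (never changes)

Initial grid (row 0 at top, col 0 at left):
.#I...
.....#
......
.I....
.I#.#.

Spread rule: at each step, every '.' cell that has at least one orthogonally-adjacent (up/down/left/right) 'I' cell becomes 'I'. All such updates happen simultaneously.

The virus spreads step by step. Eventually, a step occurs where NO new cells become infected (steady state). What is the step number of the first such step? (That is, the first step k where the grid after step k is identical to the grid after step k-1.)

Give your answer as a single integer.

Step 0 (initial): 3 infected
Step 1: +6 new -> 9 infected
Step 2: +6 new -> 15 infected
Step 3: +6 new -> 21 infected
Step 4: +3 new -> 24 infected
Step 5: +2 new -> 26 infected
Step 6: +0 new -> 26 infected

Answer: 6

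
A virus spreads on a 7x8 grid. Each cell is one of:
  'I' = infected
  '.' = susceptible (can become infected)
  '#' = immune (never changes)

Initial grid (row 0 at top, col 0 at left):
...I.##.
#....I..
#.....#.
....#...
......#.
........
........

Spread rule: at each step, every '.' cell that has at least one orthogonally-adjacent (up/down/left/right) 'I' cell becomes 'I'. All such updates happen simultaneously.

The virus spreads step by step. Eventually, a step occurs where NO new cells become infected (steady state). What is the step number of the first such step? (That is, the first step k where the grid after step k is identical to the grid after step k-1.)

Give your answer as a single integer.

Step 0 (initial): 2 infected
Step 1: +6 new -> 8 infected
Step 2: +6 new -> 14 infected
Step 3: +8 new -> 22 infected
Step 4: +6 new -> 28 infected
Step 5: +7 new -> 35 infected
Step 6: +7 new -> 42 infected
Step 7: +4 new -> 46 infected
Step 8: +2 new -> 48 infected
Step 9: +1 new -> 49 infected
Step 10: +0 new -> 49 infected

Answer: 10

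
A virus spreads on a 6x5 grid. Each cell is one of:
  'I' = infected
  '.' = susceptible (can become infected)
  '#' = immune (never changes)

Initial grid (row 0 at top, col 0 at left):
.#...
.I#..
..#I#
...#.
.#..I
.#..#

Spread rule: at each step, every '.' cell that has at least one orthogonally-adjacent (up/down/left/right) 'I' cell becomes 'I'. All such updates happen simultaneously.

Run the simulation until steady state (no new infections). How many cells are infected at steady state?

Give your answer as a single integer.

Answer: 22

Derivation:
Step 0 (initial): 3 infected
Step 1: +5 new -> 8 infected
Step 2: +7 new -> 15 infected
Step 3: +5 new -> 20 infected
Step 4: +1 new -> 21 infected
Step 5: +1 new -> 22 infected
Step 6: +0 new -> 22 infected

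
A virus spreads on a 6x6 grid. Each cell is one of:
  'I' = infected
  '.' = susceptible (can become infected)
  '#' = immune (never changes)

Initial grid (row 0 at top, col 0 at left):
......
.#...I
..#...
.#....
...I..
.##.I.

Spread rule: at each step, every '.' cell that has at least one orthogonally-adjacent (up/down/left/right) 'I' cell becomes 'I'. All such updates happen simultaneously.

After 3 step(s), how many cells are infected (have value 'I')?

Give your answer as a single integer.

Step 0 (initial): 3 infected
Step 1: +8 new -> 11 infected
Step 2: +9 new -> 20 infected
Step 3: +3 new -> 23 infected

Answer: 23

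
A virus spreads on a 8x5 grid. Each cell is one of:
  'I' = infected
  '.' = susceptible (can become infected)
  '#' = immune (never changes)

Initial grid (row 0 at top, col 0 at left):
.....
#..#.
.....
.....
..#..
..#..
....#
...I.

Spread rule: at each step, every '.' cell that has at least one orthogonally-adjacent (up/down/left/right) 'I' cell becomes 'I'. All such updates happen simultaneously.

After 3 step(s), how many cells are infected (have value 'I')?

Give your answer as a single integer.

Step 0 (initial): 1 infected
Step 1: +3 new -> 4 infected
Step 2: +3 new -> 7 infected
Step 3: +4 new -> 11 infected

Answer: 11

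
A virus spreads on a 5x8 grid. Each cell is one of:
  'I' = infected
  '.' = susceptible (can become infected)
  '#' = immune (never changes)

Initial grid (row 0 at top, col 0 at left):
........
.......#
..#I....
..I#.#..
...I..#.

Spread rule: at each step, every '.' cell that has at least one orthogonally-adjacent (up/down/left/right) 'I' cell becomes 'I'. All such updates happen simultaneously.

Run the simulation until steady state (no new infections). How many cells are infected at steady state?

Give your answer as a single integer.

Step 0 (initial): 3 infected
Step 1: +5 new -> 8 infected
Step 2: +9 new -> 17 infected
Step 3: +7 new -> 24 infected
Step 4: +6 new -> 30 infected
Step 5: +3 new -> 33 infected
Step 6: +2 new -> 35 infected
Step 7: +0 new -> 35 infected

Answer: 35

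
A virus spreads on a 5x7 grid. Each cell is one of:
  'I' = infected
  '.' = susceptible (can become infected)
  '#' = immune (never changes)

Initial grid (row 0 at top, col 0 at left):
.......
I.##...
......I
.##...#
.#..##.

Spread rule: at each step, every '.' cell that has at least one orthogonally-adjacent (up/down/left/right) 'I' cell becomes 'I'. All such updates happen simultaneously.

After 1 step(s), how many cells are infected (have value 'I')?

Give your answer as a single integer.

Step 0 (initial): 2 infected
Step 1: +5 new -> 7 infected

Answer: 7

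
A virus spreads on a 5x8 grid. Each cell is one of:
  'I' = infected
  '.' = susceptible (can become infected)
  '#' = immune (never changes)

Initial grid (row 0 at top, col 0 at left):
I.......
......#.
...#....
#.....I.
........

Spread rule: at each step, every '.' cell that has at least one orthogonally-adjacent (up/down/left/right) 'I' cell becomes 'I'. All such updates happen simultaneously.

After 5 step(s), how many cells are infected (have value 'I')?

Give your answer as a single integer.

Answer: 36

Derivation:
Step 0 (initial): 2 infected
Step 1: +6 new -> 8 infected
Step 2: +8 new -> 16 infected
Step 3: +8 new -> 24 infected
Step 4: +9 new -> 33 infected
Step 5: +3 new -> 36 infected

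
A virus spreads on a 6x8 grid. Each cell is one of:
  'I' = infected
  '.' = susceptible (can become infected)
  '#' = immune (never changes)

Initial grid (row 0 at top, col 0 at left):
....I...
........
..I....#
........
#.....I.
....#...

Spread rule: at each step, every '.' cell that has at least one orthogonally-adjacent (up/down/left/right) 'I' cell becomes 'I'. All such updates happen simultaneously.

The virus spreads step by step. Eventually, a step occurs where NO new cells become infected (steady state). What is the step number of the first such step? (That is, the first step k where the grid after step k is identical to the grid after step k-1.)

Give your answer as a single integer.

Answer: 6

Derivation:
Step 0 (initial): 3 infected
Step 1: +11 new -> 14 infected
Step 2: +16 new -> 30 infected
Step 3: +10 new -> 40 infected
Step 4: +4 new -> 44 infected
Step 5: +1 new -> 45 infected
Step 6: +0 new -> 45 infected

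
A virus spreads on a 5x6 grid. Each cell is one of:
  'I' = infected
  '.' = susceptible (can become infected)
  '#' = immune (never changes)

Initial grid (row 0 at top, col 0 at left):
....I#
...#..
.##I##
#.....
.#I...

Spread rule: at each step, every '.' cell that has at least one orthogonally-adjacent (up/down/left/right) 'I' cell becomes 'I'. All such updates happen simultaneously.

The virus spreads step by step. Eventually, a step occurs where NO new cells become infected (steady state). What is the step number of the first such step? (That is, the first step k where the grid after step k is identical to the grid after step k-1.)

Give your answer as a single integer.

Answer: 7

Derivation:
Step 0 (initial): 3 infected
Step 1: +5 new -> 8 infected
Step 2: +5 new -> 13 infected
Step 3: +4 new -> 17 infected
Step 4: +2 new -> 19 infected
Step 5: +1 new -> 20 infected
Step 6: +1 new -> 21 infected
Step 7: +0 new -> 21 infected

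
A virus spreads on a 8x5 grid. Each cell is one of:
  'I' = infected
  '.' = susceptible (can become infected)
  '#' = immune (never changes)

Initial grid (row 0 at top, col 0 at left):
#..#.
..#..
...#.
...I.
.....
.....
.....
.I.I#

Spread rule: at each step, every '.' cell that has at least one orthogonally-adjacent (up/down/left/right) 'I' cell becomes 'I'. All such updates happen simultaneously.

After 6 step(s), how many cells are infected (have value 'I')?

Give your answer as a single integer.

Answer: 35

Derivation:
Step 0 (initial): 3 infected
Step 1: +7 new -> 10 infected
Step 2: +10 new -> 20 infected
Step 3: +7 new -> 27 infected
Step 4: +5 new -> 32 infected
Step 5: +2 new -> 34 infected
Step 6: +1 new -> 35 infected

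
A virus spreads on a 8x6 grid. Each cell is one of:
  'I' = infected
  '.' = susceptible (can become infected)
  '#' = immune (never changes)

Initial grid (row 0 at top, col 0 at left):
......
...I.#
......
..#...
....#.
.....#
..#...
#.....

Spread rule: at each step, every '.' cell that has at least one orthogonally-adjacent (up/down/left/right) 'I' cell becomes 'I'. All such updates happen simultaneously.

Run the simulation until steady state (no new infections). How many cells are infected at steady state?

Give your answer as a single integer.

Step 0 (initial): 1 infected
Step 1: +4 new -> 5 infected
Step 2: +6 new -> 11 infected
Step 3: +7 new -> 18 infected
Step 4: +6 new -> 24 infected
Step 5: +6 new -> 30 infected
Step 6: +4 new -> 34 infected
Step 7: +5 new -> 39 infected
Step 8: +3 new -> 42 infected
Step 9: +0 new -> 42 infected

Answer: 42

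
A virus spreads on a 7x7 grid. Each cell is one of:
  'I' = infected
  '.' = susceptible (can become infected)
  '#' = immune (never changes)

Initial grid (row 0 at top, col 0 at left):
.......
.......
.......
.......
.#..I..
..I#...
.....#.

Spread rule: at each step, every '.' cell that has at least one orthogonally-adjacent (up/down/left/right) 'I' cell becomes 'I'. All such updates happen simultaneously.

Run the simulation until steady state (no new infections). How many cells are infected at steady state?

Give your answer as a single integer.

Step 0 (initial): 2 infected
Step 1: +7 new -> 9 infected
Step 2: +10 new -> 19 infected
Step 3: +9 new -> 28 infected
Step 4: +8 new -> 36 infected
Step 5: +6 new -> 42 infected
Step 6: +3 new -> 45 infected
Step 7: +1 new -> 46 infected
Step 8: +0 new -> 46 infected

Answer: 46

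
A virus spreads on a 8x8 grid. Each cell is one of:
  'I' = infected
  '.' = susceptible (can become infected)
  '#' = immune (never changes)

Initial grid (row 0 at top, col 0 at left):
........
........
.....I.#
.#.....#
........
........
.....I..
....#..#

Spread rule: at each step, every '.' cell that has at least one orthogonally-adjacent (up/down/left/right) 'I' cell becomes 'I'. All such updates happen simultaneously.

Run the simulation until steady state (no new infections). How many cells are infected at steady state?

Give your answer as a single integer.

Answer: 59

Derivation:
Step 0 (initial): 2 infected
Step 1: +8 new -> 10 infected
Step 2: +12 new -> 22 infected
Step 3: +12 new -> 34 infected
Step 4: +10 new -> 44 infected
Step 5: +7 new -> 51 infected
Step 6: +6 new -> 57 infected
Step 7: +2 new -> 59 infected
Step 8: +0 new -> 59 infected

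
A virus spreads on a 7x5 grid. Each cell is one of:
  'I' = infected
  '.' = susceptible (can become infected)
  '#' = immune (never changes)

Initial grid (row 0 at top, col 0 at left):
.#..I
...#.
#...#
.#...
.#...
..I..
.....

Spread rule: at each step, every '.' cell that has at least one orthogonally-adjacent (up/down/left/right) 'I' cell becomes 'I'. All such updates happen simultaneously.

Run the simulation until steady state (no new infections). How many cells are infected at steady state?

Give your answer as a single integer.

Step 0 (initial): 2 infected
Step 1: +6 new -> 8 infected
Step 2: +7 new -> 15 infected
Step 3: +7 new -> 22 infected
Step 4: +5 new -> 27 infected
Step 5: +1 new -> 28 infected
Step 6: +1 new -> 29 infected
Step 7: +0 new -> 29 infected

Answer: 29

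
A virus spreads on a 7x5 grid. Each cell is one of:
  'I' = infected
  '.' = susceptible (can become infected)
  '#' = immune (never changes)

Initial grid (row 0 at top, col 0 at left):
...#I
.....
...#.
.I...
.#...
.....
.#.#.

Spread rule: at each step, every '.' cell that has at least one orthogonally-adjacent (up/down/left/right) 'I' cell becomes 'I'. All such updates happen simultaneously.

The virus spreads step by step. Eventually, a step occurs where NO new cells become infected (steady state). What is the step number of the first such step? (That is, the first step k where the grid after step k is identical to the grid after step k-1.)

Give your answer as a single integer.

Answer: 7

Derivation:
Step 0 (initial): 2 infected
Step 1: +4 new -> 6 infected
Step 2: +8 new -> 14 infected
Step 3: +7 new -> 21 infected
Step 4: +7 new -> 28 infected
Step 5: +1 new -> 29 infected
Step 6: +1 new -> 30 infected
Step 7: +0 new -> 30 infected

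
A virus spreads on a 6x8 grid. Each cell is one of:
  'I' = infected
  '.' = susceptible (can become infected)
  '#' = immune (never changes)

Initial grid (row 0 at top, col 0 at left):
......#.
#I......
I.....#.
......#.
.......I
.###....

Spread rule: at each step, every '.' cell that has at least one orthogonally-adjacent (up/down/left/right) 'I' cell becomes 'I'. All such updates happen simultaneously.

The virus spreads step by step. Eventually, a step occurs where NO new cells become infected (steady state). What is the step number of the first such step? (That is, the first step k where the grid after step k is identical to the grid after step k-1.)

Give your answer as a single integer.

Step 0 (initial): 3 infected
Step 1: +7 new -> 10 infected
Step 2: +9 new -> 19 infected
Step 3: +10 new -> 29 infected
Step 4: +11 new -> 40 infected
Step 5: +1 new -> 41 infected
Step 6: +0 new -> 41 infected

Answer: 6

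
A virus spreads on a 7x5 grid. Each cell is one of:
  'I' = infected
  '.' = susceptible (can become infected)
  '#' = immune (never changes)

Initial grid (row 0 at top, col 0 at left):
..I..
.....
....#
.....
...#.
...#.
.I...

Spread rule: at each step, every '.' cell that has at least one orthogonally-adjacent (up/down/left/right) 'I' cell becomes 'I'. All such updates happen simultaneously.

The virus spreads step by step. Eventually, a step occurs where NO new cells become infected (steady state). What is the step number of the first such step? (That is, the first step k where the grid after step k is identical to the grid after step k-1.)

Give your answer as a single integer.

Step 0 (initial): 2 infected
Step 1: +6 new -> 8 infected
Step 2: +9 new -> 17 infected
Step 3: +9 new -> 26 infected
Step 4: +4 new -> 30 infected
Step 5: +2 new -> 32 infected
Step 6: +0 new -> 32 infected

Answer: 6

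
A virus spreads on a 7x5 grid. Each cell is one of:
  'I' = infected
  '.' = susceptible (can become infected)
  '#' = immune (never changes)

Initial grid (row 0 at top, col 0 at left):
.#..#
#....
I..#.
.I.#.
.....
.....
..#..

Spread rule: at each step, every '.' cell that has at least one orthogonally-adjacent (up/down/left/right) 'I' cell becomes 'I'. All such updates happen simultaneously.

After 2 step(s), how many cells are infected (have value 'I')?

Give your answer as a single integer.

Step 0 (initial): 2 infected
Step 1: +4 new -> 6 infected
Step 2: +5 new -> 11 infected

Answer: 11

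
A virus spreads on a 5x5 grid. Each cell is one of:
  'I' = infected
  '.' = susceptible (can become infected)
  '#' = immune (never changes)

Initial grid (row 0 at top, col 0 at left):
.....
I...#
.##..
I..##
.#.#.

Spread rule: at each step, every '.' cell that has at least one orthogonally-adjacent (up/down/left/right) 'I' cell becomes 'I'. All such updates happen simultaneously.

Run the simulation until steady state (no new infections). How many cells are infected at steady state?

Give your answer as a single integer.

Answer: 17

Derivation:
Step 0 (initial): 2 infected
Step 1: +5 new -> 7 infected
Step 2: +3 new -> 10 infected
Step 3: +3 new -> 13 infected
Step 4: +2 new -> 15 infected
Step 5: +2 new -> 17 infected
Step 6: +0 new -> 17 infected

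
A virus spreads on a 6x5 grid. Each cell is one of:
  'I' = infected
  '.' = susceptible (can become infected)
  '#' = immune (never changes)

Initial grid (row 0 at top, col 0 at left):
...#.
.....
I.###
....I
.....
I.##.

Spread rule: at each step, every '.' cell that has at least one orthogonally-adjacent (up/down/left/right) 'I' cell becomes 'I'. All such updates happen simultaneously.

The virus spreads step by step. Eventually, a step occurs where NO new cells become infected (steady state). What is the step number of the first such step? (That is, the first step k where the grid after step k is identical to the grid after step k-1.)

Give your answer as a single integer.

Answer: 7

Derivation:
Step 0 (initial): 3 infected
Step 1: +7 new -> 10 infected
Step 2: +7 new -> 17 infected
Step 3: +3 new -> 20 infected
Step 4: +2 new -> 22 infected
Step 5: +1 new -> 23 infected
Step 6: +1 new -> 24 infected
Step 7: +0 new -> 24 infected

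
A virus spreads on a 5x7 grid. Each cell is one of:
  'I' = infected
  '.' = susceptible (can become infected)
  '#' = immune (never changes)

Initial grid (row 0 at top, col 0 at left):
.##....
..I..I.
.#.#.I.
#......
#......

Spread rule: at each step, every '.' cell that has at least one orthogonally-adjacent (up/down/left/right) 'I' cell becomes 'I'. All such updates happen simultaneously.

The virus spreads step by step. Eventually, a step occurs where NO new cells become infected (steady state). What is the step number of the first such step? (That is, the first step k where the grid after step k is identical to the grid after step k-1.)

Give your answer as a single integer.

Step 0 (initial): 3 infected
Step 1: +9 new -> 12 infected
Step 2: +8 new -> 20 infected
Step 3: +7 new -> 27 infected
Step 4: +2 new -> 29 infected
Step 5: +0 new -> 29 infected

Answer: 5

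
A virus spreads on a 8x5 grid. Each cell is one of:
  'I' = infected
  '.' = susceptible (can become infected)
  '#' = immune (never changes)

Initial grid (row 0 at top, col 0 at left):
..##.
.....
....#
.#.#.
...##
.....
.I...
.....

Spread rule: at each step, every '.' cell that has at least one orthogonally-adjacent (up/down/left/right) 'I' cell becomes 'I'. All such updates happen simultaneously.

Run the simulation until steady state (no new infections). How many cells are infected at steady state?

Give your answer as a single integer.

Answer: 32

Derivation:
Step 0 (initial): 1 infected
Step 1: +4 new -> 5 infected
Step 2: +6 new -> 11 infected
Step 3: +5 new -> 16 infected
Step 4: +4 new -> 20 infected
Step 5: +2 new -> 22 infected
Step 6: +4 new -> 26 infected
Step 7: +3 new -> 29 infected
Step 8: +2 new -> 31 infected
Step 9: +1 new -> 32 infected
Step 10: +0 new -> 32 infected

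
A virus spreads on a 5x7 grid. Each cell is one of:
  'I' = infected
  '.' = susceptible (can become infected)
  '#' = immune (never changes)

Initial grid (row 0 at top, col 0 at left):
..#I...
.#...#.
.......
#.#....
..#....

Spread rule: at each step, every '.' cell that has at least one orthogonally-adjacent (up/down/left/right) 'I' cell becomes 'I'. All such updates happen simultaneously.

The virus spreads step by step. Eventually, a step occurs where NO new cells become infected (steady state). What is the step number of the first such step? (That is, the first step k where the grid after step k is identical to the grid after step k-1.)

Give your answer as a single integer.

Answer: 9

Derivation:
Step 0 (initial): 1 infected
Step 1: +2 new -> 3 infected
Step 2: +4 new -> 7 infected
Step 3: +4 new -> 11 infected
Step 4: +5 new -> 16 infected
Step 5: +5 new -> 21 infected
Step 6: +4 new -> 25 infected
Step 7: +3 new -> 28 infected
Step 8: +1 new -> 29 infected
Step 9: +0 new -> 29 infected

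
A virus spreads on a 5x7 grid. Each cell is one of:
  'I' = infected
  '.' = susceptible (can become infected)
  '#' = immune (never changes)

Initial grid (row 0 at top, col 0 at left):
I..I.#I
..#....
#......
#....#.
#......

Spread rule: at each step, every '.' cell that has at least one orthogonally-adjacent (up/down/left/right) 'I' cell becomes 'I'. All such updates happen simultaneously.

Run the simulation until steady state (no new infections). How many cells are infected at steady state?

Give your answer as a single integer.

Step 0 (initial): 3 infected
Step 1: +6 new -> 9 infected
Step 2: +5 new -> 14 infected
Step 3: +6 new -> 20 infected
Step 4: +5 new -> 25 infected
Step 5: +4 new -> 29 infected
Step 6: +0 new -> 29 infected

Answer: 29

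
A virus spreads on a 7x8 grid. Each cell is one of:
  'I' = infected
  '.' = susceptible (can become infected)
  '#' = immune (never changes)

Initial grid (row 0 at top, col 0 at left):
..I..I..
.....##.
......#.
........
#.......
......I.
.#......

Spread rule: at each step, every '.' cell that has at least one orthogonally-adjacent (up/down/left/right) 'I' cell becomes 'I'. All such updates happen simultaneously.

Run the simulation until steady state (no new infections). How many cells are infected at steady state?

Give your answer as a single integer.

Answer: 51

Derivation:
Step 0 (initial): 3 infected
Step 1: +9 new -> 12 infected
Step 2: +12 new -> 24 infected
Step 3: +11 new -> 35 infected
Step 4: +10 new -> 45 infected
Step 5: +4 new -> 49 infected
Step 6: +1 new -> 50 infected
Step 7: +1 new -> 51 infected
Step 8: +0 new -> 51 infected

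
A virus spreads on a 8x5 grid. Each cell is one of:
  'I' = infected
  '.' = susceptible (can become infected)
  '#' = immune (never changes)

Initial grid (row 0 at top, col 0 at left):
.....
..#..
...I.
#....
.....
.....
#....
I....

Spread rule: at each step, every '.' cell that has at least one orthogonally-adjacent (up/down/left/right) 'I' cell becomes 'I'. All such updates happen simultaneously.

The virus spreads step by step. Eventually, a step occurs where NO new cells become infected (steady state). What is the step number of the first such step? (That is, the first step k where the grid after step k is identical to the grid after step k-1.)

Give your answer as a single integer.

Step 0 (initial): 2 infected
Step 1: +5 new -> 7 infected
Step 2: +8 new -> 15 infected
Step 3: +11 new -> 26 infected
Step 4: +8 new -> 34 infected
Step 5: +3 new -> 37 infected
Step 6: +0 new -> 37 infected

Answer: 6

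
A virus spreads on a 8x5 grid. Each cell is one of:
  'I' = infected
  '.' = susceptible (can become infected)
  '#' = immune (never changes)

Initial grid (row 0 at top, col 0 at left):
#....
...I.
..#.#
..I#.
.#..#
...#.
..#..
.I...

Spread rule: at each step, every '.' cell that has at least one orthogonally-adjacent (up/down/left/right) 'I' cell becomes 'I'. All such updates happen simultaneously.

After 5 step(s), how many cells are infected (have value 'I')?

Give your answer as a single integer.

Step 0 (initial): 3 infected
Step 1: +9 new -> 12 infected
Step 2: +10 new -> 22 infected
Step 3: +7 new -> 29 infected
Step 4: +1 new -> 30 infected
Step 5: +1 new -> 31 infected

Answer: 31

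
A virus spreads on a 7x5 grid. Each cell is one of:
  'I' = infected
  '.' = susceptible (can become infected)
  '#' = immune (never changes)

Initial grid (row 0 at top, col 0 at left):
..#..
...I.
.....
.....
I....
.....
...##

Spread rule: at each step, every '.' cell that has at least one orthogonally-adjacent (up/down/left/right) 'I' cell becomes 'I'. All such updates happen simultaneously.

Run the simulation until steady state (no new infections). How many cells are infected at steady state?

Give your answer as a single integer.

Step 0 (initial): 2 infected
Step 1: +7 new -> 9 infected
Step 2: +10 new -> 19 infected
Step 3: +8 new -> 27 infected
Step 4: +4 new -> 31 infected
Step 5: +1 new -> 32 infected
Step 6: +0 new -> 32 infected

Answer: 32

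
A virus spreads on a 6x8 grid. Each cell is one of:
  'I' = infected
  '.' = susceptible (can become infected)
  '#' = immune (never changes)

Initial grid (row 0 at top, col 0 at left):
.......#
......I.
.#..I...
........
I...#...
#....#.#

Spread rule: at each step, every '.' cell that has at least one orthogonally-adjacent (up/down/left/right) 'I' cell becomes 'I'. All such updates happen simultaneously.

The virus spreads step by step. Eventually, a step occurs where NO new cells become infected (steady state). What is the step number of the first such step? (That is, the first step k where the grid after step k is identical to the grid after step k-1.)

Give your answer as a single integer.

Answer: 6

Derivation:
Step 0 (initial): 3 infected
Step 1: +10 new -> 13 infected
Step 2: +12 new -> 25 infected
Step 3: +9 new -> 34 infected
Step 4: +6 new -> 40 infected
Step 5: +2 new -> 42 infected
Step 6: +0 new -> 42 infected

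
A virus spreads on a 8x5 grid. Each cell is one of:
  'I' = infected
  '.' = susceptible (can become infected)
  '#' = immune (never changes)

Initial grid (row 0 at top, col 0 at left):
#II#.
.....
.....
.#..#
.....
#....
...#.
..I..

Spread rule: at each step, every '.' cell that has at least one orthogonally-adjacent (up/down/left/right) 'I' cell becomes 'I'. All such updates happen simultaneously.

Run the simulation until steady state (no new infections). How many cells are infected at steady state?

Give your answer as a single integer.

Answer: 34

Derivation:
Step 0 (initial): 3 infected
Step 1: +5 new -> 8 infected
Step 2: +8 new -> 16 infected
Step 3: +9 new -> 25 infected
Step 4: +7 new -> 32 infected
Step 5: +2 new -> 34 infected
Step 6: +0 new -> 34 infected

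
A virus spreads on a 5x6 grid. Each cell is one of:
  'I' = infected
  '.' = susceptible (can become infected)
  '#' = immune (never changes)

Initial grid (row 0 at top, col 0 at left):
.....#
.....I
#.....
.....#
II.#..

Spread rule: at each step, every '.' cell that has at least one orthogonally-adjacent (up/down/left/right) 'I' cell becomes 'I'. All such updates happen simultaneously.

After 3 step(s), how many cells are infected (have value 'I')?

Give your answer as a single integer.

Answer: 20

Derivation:
Step 0 (initial): 3 infected
Step 1: +5 new -> 8 infected
Step 2: +5 new -> 13 infected
Step 3: +7 new -> 20 infected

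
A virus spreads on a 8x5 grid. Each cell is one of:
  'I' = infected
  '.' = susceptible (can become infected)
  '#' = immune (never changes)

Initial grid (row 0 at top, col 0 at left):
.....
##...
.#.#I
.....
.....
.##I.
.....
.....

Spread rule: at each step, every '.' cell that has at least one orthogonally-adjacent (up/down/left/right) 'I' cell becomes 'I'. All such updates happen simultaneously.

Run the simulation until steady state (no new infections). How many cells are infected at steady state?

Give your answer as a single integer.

Answer: 34

Derivation:
Step 0 (initial): 2 infected
Step 1: +5 new -> 7 infected
Step 2: +8 new -> 15 infected
Step 3: +7 new -> 22 infected
Step 4: +6 new -> 28 infected
Step 5: +4 new -> 32 infected
Step 6: +2 new -> 34 infected
Step 7: +0 new -> 34 infected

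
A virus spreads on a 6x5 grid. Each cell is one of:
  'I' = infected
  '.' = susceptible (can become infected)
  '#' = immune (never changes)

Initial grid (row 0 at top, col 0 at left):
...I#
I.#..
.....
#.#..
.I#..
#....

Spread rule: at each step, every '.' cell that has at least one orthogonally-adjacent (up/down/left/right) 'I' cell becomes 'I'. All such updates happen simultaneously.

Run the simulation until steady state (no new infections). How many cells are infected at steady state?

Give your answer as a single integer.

Step 0 (initial): 3 infected
Step 1: +8 new -> 11 infected
Step 2: +5 new -> 16 infected
Step 3: +4 new -> 20 infected
Step 4: +3 new -> 23 infected
Step 5: +1 new -> 24 infected
Step 6: +0 new -> 24 infected

Answer: 24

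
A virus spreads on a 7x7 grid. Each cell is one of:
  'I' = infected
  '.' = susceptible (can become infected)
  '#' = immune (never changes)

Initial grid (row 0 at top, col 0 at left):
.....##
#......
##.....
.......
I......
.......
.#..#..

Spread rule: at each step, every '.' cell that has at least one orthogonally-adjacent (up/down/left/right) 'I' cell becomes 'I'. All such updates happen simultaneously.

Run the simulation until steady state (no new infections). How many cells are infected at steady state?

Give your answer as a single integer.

Answer: 42

Derivation:
Step 0 (initial): 1 infected
Step 1: +3 new -> 4 infected
Step 2: +4 new -> 8 infected
Step 3: +3 new -> 11 infected
Step 4: +5 new -> 16 infected
Step 5: +6 new -> 22 infected
Step 6: +7 new -> 29 infected
Step 7: +7 new -> 36 infected
Step 8: +5 new -> 41 infected
Step 9: +1 new -> 42 infected
Step 10: +0 new -> 42 infected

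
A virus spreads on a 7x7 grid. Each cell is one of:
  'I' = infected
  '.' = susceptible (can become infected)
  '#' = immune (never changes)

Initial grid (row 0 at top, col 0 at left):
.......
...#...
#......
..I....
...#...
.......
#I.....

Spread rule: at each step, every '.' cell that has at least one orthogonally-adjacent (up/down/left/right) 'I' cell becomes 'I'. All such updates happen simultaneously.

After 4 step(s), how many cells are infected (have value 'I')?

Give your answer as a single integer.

Step 0 (initial): 2 infected
Step 1: +6 new -> 8 infected
Step 2: +9 new -> 17 infected
Step 3: +8 new -> 25 infected
Step 4: +9 new -> 34 infected

Answer: 34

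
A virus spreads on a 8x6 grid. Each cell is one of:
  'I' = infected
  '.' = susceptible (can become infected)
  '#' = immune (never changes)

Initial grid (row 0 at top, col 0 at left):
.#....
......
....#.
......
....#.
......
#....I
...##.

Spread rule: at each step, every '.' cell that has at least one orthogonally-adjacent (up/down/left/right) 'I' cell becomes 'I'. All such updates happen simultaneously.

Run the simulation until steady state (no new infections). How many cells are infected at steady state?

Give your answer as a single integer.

Answer: 42

Derivation:
Step 0 (initial): 1 infected
Step 1: +3 new -> 4 infected
Step 2: +3 new -> 7 infected
Step 3: +3 new -> 10 infected
Step 4: +6 new -> 16 infected
Step 5: +5 new -> 21 infected
Step 6: +7 new -> 28 infected
Step 7: +5 new -> 33 infected
Step 8: +4 new -> 37 infected
Step 9: +3 new -> 40 infected
Step 10: +1 new -> 41 infected
Step 11: +1 new -> 42 infected
Step 12: +0 new -> 42 infected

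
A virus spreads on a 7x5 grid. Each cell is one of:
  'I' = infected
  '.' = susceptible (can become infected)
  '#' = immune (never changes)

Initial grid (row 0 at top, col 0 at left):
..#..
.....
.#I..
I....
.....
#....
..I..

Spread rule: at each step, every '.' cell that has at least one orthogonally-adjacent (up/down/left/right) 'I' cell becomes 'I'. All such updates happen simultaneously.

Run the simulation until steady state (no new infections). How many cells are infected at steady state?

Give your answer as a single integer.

Step 0 (initial): 3 infected
Step 1: +9 new -> 12 infected
Step 2: +11 new -> 23 infected
Step 3: +7 new -> 30 infected
Step 4: +2 new -> 32 infected
Step 5: +0 new -> 32 infected

Answer: 32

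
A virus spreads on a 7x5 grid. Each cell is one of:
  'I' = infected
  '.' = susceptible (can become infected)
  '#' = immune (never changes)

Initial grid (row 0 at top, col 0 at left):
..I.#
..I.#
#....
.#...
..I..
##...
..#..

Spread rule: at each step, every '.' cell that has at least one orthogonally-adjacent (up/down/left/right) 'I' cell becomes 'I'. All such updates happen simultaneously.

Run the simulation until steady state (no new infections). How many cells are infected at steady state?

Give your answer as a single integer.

Step 0 (initial): 3 infected
Step 1: +9 new -> 12 infected
Step 2: +8 new -> 20 infected
Step 3: +5 new -> 25 infected
Step 4: +1 new -> 26 infected
Step 5: +0 new -> 26 infected

Answer: 26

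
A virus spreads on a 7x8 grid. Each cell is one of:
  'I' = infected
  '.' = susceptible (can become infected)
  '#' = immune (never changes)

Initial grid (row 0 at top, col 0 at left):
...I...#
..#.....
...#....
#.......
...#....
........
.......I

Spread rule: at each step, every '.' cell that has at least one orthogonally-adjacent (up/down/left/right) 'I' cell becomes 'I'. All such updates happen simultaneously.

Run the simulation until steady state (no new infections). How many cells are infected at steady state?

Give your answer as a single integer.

Answer: 51

Derivation:
Step 0 (initial): 2 infected
Step 1: +5 new -> 7 infected
Step 2: +6 new -> 13 infected
Step 3: +9 new -> 22 infected
Step 4: +10 new -> 32 infected
Step 5: +10 new -> 42 infected
Step 6: +4 new -> 46 infected
Step 7: +4 new -> 50 infected
Step 8: +1 new -> 51 infected
Step 9: +0 new -> 51 infected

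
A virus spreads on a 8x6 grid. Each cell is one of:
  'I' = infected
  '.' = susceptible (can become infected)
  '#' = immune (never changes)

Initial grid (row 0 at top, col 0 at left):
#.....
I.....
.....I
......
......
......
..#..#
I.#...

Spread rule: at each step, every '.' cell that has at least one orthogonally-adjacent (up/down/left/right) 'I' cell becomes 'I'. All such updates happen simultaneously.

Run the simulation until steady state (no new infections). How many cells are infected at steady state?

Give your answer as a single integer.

Answer: 44

Derivation:
Step 0 (initial): 3 infected
Step 1: +7 new -> 10 infected
Step 2: +11 new -> 21 infected
Step 3: +10 new -> 31 infected
Step 4: +6 new -> 37 infected
Step 5: +3 new -> 40 infected
Step 6: +2 new -> 42 infected
Step 7: +2 new -> 44 infected
Step 8: +0 new -> 44 infected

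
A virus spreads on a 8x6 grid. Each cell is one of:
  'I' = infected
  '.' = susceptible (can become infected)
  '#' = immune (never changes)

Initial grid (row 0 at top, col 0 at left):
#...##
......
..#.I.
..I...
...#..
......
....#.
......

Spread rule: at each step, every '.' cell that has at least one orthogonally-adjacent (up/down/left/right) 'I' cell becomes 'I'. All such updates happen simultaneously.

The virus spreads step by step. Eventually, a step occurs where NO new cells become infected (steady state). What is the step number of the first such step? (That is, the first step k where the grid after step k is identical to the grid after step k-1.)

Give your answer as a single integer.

Step 0 (initial): 2 infected
Step 1: +7 new -> 9 infected
Step 2: +8 new -> 17 infected
Step 3: +10 new -> 27 infected
Step 4: +8 new -> 35 infected
Step 5: +4 new -> 39 infected
Step 6: +3 new -> 42 infected
Step 7: +0 new -> 42 infected

Answer: 7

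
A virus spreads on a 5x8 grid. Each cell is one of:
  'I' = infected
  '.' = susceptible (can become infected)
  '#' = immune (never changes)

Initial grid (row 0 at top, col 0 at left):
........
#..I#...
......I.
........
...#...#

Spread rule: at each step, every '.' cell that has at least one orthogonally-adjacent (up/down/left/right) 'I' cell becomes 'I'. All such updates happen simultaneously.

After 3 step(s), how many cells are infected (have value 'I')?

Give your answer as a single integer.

Answer: 28

Derivation:
Step 0 (initial): 2 infected
Step 1: +7 new -> 9 infected
Step 2: +12 new -> 21 infected
Step 3: +7 new -> 28 infected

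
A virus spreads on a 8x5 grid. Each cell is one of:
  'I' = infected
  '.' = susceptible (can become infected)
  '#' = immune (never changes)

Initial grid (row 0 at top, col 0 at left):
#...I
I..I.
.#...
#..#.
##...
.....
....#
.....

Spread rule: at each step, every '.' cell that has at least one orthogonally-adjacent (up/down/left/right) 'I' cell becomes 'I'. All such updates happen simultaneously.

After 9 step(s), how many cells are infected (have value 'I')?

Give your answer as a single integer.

Answer: 33

Derivation:
Step 0 (initial): 3 infected
Step 1: +6 new -> 9 infected
Step 2: +4 new -> 13 infected
Step 3: +2 new -> 15 infected
Step 4: +3 new -> 18 infected
Step 5: +3 new -> 21 infected
Step 6: +3 new -> 24 infected
Step 7: +4 new -> 28 infected
Step 8: +3 new -> 31 infected
Step 9: +2 new -> 33 infected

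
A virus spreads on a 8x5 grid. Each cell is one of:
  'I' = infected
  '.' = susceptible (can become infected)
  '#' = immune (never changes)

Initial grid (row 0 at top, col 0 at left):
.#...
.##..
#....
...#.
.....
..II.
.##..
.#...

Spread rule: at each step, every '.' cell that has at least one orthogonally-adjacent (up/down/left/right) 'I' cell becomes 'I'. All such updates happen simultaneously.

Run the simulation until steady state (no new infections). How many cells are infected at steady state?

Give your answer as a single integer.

Step 0 (initial): 2 infected
Step 1: +5 new -> 7 infected
Step 2: +6 new -> 13 infected
Step 3: +7 new -> 20 infected
Step 4: +5 new -> 25 infected
Step 5: +2 new -> 27 infected
Step 6: +2 new -> 29 infected
Step 7: +1 new -> 30 infected
Step 8: +0 new -> 30 infected

Answer: 30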